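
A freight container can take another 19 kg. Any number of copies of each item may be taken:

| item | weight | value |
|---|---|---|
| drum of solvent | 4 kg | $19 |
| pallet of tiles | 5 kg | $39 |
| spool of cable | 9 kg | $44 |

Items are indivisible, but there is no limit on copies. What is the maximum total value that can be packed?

$136

Best value-per-unit is pallet of tiles at 39/5; filling with it alone gives 3×39 = 117.
Optimal mix: 1×drum of solvent + 3×pallet of tiles → weight 19, value 136.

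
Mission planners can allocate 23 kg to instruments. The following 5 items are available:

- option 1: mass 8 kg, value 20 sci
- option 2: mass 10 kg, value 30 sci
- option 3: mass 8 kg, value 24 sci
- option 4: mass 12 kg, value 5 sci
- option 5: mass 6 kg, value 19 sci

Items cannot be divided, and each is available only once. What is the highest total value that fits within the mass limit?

63 sci

Check high-value combinations within 23 kg:
- option 1+option 3+option 5: mass 8+8+6=22, value 20+24+19=63
- option 2+option 3: mass 10+8=18, value 30+24=54
- option 1+option 2: mass 8+10=18, value 20+30=50
Best: 63 sci.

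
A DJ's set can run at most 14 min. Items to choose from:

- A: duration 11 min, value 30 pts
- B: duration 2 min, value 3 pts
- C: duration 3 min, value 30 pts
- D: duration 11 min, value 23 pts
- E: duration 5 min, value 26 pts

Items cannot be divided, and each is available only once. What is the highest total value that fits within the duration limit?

Check high-value combinations within 14 min:
- A+C: duration 11+3=14, value 30+30=60
- B+C+E: duration 2+3+5=10, value 3+30+26=59
- C+E: duration 3+5=8, value 30+26=56
- C+D: duration 3+11=14, value 30+23=53
Best: 60 pts.

60 pts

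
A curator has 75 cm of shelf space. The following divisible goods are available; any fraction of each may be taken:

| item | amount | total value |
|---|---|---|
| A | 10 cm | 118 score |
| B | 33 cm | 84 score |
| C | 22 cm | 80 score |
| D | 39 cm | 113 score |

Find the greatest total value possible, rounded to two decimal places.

Take in order of value per unit:
- A (118/10 per unit): all 10 → value 118, running total 118.00
- C (80/22 per unit): all 22 → value 80, running total 198.00
- D (113/39 per unit): all 39 → value 113, running total 311.00
- B (84/33 per unit): 4 of 33 → value 4×84/33 = 10.1818, running total 321.18
Total 321.18.

321.18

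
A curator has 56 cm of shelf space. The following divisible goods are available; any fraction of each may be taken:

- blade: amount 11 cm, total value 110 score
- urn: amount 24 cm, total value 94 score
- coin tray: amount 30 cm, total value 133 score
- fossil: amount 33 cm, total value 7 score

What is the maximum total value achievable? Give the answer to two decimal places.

301.75

Take in order of value per unit:
- blade (110/11 per unit): all 11 → value 110, running total 110.00
- coin tray (133/30 per unit): all 30 → value 133, running total 243.00
- urn (94/24 per unit): 15 of 24 → value 15×94/24 = 58.7500, running total 301.75
Total 301.75.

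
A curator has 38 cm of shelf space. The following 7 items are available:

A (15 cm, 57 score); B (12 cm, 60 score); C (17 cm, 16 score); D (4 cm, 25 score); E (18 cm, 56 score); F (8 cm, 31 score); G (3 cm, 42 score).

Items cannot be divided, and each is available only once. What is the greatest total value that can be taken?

190 score

Check high-value combinations within 38 cm:
- A+B+F+G: length 15+12+8+3=38, value 57+60+31+42=190
- A+B+D+G: length 15+12+4+3=34, value 57+60+25+42=184
- B+D+E+G: length 12+4+18+3=37, value 60+25+56+42=183
- A+B+G: length 15+12+3=30, value 57+60+42=159
- B+D+F+G: length 12+4+8+3=27, value 60+25+31+42=158
Best: 190 score.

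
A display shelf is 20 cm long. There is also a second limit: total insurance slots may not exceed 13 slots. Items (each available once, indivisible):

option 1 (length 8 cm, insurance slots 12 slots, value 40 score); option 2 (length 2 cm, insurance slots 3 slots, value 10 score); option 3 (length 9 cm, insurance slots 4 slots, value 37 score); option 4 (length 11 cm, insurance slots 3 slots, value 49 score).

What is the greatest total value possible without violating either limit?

86 score

Feasible sets respecting both limits:
- option 3+option 4: length 20, insurance slots 7, value 86
- option 2+option 4: length 13, insurance slots 6, value 59
- option 4: length 11, insurance slots 3, value 49
- option 2+option 3: length 11, insurance slots 7, value 47
Best: 86 score.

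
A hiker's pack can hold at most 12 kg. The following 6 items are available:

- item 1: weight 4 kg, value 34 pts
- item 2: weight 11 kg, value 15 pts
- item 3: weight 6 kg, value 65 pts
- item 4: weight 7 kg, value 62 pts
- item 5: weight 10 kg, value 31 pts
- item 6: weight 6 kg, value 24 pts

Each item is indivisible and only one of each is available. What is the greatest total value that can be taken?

Check high-value combinations within 12 kg:
- item 1+item 3: weight 4+6=10, value 34+65=99
- item 1+item 4: weight 4+7=11, value 34+62=96
- item 3+item 6: weight 6+6=12, value 65+24=89
- item 3: weight 6, value 65
- item 4: weight 7, value 62
Best: 99 pts.

99 pts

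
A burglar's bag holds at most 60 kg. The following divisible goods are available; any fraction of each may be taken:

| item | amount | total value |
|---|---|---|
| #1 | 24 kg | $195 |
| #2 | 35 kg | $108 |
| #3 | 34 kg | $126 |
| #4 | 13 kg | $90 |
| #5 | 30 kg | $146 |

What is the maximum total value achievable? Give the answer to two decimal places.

Take in order of value per unit:
- #1 (195/24 per unit): all 24 → value 195, running total 195.00
- #4 (90/13 per unit): all 13 → value 90, running total 285.00
- #5 (146/30 per unit): 23 of 30 → value 23×146/30 = 111.9333, running total 396.93
Total 396.93.

396.93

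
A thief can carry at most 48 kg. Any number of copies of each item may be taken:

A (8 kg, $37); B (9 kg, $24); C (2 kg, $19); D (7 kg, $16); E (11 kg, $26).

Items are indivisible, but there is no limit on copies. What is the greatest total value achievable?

Best value-per-unit is C at 19/2, and filling with it alone uses weight 24×2=48. No mix of the others beats 24×19 = 456.

$456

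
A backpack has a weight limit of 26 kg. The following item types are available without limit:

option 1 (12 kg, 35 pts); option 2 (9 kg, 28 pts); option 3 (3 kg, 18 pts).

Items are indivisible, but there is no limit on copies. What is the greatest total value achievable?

Best value-per-unit is option 3 at 18/3, and filling with it alone uses weight 8×3=24. No mix of the others beats 8×18 = 144.

144 pts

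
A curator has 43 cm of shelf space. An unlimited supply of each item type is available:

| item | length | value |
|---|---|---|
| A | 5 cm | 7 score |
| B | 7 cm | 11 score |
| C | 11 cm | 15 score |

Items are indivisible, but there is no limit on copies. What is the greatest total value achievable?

Best value-per-unit is B at 11/7, and filling with it alone uses length 6×7=42. No mix of the others beats 6×11 = 66.

66 score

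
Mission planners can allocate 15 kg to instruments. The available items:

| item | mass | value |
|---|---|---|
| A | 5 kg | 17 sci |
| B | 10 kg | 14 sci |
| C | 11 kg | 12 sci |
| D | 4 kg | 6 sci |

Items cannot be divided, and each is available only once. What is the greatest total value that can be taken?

31 sci

Check high-value combinations within 15 kg:
- A+B: mass 5+10=15, value 17+14=31
- A+D: mass 5+4=9, value 17+6=23
- B+D: mass 10+4=14, value 14+6=20
- C+D: mass 11+4=15, value 12+6=18
Best: 31 sci.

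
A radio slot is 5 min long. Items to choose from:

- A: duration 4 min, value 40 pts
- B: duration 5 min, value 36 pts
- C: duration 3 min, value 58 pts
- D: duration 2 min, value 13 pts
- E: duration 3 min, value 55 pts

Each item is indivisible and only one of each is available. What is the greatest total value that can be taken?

71 pts

Check high-value combinations within 5 min:
- C+D: duration 3+2=5, value 58+13=71
- D+E: duration 2+3=5, value 13+55=68
- C: duration 3, value 58
- E: duration 3, value 55
- A: duration 4, value 40
Best: 71 pts.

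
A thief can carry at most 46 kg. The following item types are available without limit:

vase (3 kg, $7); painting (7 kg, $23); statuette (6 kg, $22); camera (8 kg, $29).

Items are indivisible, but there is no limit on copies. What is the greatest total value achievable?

Best value-per-unit is statuette at 22/6; filling with it alone gives 7×22 = 154.
Optimal mix: 5×statuette + 2×camera → weight 46, value 168.

$168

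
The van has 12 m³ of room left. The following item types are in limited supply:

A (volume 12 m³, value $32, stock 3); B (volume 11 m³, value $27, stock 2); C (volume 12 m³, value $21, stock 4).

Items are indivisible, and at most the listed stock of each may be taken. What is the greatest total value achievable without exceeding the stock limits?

$32

Best selections within volume 12 and stock limits:
- 1×A: volume 12, value 32
- 1×B: volume 11, value 27
Best: $32.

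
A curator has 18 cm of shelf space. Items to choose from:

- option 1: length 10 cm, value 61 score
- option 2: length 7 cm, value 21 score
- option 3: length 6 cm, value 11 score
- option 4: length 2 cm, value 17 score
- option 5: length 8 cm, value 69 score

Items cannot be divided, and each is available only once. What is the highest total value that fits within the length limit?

This is a 0/1 knapsack; check combinations near the capacity.
- option 1+option 5: length 10+8=18, value 61+69=130
- option 2+option 4+option 5: length 7+2+8=17, value 21+17+69=107
- option 3+option 4+option 5: length 6+2+8=16, value 11+17+69=97
- option 2+option 5: length 7+8=15, value 21+69=90
Best: 130 score.

130 score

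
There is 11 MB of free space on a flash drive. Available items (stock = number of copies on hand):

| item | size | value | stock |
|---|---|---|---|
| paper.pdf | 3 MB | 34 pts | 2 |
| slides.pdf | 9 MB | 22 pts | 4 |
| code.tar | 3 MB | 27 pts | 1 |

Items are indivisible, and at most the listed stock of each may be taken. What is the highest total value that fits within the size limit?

95 pts

Top feasible selections:
- 2×paper.pdf + 1×code.tar: size 9, value 95
- 2×paper.pdf: size 6, value 68
- 1×paper.pdf + 1×code.tar: size 6, value 61
Best: 95 pts.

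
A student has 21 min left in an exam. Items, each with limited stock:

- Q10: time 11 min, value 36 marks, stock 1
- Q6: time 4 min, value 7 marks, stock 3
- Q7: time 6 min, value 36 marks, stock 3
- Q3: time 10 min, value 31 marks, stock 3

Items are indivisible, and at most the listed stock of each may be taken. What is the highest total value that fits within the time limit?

Top feasible selections:
- 3×Q7: time 18, value 108
- 2×Q6 + 2×Q7: time 20, value 86
- 1×Q6 + 2×Q7: time 16, value 79
Best: 108 marks.

108 marks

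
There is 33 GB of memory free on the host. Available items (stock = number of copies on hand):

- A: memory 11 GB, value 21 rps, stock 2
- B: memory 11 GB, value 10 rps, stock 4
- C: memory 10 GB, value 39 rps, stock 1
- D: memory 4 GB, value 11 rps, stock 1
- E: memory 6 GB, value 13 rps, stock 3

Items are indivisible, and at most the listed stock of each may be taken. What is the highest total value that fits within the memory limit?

89 rps

Best selections within memory 33 and stock limits:
- 1×C + 1×D + 3×E: memory 32, value 89
- 1×A + 1×C + 2×E: memory 33, value 86
Best: 89 rps.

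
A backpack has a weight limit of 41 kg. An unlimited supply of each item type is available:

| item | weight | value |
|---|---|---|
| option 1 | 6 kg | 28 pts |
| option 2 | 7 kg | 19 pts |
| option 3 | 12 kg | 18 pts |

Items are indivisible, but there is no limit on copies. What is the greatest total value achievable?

168 pts

Best value-per-unit is option 1 at 28/6, and filling with it alone uses weight 6×6=36. No mix of the others beats 6×28 = 168.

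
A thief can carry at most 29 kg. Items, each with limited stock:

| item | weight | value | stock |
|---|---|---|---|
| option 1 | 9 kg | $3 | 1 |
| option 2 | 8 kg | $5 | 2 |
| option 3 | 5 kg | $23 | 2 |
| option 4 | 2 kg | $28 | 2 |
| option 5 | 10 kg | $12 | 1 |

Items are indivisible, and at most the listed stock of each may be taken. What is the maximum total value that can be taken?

Top feasible selections:
- 2×option 3 + 2×option 4 + 1×option 5: weight 24, value 114
- 1×option 2 + 2×option 3 + 2×option 4: weight 22, value 107
- 1×option 1 + 2×option 3 + 2×option 4: weight 23, value 105
- 2×option 3 + 2×option 4: weight 14, value 102
Best: $114.

$114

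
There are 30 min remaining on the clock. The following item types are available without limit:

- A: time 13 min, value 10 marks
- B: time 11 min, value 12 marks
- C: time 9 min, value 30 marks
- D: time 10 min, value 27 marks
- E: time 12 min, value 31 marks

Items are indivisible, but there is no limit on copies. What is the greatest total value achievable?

91 marks

Best value-per-unit is C at 30/9; filling with it alone gives 3×30 = 90.
Optimal mix: 2×C + 1×E → time 30, value 91.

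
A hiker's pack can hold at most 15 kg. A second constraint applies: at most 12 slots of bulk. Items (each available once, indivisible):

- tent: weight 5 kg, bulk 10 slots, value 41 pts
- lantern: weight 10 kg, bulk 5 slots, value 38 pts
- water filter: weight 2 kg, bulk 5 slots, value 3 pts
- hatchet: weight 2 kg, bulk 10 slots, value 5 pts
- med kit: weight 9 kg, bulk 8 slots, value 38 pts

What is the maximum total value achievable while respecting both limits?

Feasible sets respecting both limits:
- tent: weight 5, bulk 10, value 41
- lantern+water filter: weight 12, bulk 10, value 41
- lantern: weight 10, bulk 5, value 38
Best: 41 pts.

41 pts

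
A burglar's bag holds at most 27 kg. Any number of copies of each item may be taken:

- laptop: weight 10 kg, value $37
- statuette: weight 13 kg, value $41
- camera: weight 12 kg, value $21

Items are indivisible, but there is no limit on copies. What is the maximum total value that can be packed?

Best value-per-unit is laptop at 37/10; filling with it alone gives 2×37 = 74.
Optimal mix: 2×statuette → weight 26, value 82.

$82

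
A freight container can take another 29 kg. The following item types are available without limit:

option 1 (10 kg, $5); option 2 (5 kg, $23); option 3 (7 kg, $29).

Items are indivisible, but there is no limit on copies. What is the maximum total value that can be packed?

$127

Best value-per-unit is option 2 at 23/5; filling with it alone gives 5×23 = 115.
Optimal mix: 3×option 2 + 2×option 3 → weight 29, value 127.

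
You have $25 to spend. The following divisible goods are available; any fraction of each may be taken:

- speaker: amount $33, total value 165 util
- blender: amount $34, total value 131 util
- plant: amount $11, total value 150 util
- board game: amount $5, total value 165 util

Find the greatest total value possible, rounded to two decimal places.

360.00

Take in order of value per unit:
- board game (165/5 per unit): all 5 → value 165, running total 165.00
- plant (150/11 per unit): all 11 → value 150, running total 315.00
- speaker (165/33 per unit): 9 of 33 → value 9×165/33 = 45.0000, running total 360.00
Total 360.00.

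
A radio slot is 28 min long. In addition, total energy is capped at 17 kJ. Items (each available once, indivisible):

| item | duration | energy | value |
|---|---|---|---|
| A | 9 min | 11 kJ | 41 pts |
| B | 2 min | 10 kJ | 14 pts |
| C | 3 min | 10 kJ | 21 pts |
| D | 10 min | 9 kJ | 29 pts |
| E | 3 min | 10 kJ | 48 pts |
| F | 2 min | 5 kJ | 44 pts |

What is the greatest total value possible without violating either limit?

Feasible sets respecting both limits:
- E+F: duration 5, energy 15, value 92
- A+F: duration 11, energy 16, value 85
- D+F: duration 12, energy 14, value 73
- C+F: duration 5, energy 15, value 65
Best: 92 pts.

92 pts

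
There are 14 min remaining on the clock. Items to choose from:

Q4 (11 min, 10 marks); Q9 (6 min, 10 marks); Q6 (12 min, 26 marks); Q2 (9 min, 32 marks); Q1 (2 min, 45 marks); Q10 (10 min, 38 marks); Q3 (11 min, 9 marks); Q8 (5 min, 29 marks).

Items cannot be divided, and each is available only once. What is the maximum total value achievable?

84 marks

Check high-value combinations within 14 min:
- Q9+Q1+Q8: time 6+2+5=13, value 10+45+29=84
- Q1+Q10: time 2+10=12, value 45+38=83
- Q2+Q1: time 9+2=11, value 32+45=77
Best: 84 marks.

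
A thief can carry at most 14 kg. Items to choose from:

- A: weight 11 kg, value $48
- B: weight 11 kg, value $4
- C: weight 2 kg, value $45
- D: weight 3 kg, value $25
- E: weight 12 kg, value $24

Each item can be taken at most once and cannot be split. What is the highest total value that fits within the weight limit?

Check high-value combinations within 14 kg:
- A+C: weight 11+2=13, value 48+45=93
- A+D: weight 11+3=14, value 48+25=73
- C+D: weight 2+3=5, value 45+25=70
Best: $93.

$93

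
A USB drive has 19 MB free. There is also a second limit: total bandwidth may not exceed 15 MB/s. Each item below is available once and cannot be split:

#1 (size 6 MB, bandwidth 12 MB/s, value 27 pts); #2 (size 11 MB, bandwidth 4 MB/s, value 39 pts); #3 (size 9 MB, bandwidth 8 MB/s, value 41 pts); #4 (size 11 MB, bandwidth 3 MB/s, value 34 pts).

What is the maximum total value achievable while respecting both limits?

Feasible sets respecting both limits:
- #1+#4: size 17, bandwidth 15, value 61
- #3: size 9, bandwidth 8, value 41
- #2: size 11, bandwidth 4, value 39
- #4: size 11, bandwidth 3, value 34
Best: 61 pts.

61 pts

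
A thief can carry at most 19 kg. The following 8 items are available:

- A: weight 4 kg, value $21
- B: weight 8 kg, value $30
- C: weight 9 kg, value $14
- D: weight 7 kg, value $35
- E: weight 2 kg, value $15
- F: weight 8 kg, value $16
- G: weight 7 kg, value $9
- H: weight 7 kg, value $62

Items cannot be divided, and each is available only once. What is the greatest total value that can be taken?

$118

Check high-value combinations within 19 kg:
- A+D+H: weight 4+7+7=18, value 21+35+62=118
- A+B+H: weight 4+8+7=19, value 21+30+62=113
- D+E+H: weight 7+2+7=16, value 35+15+62=112
Best: $118.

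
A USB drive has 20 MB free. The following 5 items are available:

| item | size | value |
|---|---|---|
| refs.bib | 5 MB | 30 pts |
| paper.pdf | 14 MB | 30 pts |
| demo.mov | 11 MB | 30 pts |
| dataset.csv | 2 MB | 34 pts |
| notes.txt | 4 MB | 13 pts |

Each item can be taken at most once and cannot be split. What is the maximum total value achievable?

94 pts

Check high-value combinations within 20 MB:
- refs.bib+demo.mov+dataset.csv: size 5+11+2=18, value 30+30+34=94
- refs.bib+dataset.csv+notes.txt: size 5+2+4=11, value 30+34+13=77
- demo.mov+dataset.csv+notes.txt: size 11+2+4=17, value 30+34+13=77
Best: 94 pts.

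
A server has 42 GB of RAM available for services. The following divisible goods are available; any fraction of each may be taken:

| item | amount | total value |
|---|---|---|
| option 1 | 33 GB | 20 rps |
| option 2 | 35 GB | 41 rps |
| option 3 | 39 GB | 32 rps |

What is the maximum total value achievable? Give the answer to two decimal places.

Take in order of value per unit:
- option 2 (41/35 per unit): all 35 → value 41, running total 41.00
- option 3 (32/39 per unit): 7 of 39 → value 7×32/39 = 5.7436, running total 46.74
Total 46.74.

46.74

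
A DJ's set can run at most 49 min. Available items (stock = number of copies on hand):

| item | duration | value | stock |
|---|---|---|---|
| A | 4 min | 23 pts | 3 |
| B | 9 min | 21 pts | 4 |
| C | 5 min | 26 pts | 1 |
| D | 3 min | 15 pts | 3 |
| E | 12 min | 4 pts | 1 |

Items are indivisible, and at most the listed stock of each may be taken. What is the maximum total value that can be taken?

Best selections within duration 49 and stock limits:
- 3×A + 2×B + 1×C + 3×D: duration 44, value 182
- 2×A + 3×B + 1×C + 3×D: duration 49, value 180
Best: 182 pts.

182 pts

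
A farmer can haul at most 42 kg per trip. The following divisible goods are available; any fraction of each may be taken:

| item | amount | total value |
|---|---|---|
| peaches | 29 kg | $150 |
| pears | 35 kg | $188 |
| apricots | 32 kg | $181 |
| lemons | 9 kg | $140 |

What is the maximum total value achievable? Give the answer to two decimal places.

Take in order of value per unit:
- lemons (140/9 per unit): all 9 → value 140, running total 140.00
- apricots (181/32 per unit): all 32 → value 181, running total 321.00
- pears (188/35 per unit): 1 of 35 → value 1×188/35 = 5.3714, running total 326.37
Total 326.37.

326.37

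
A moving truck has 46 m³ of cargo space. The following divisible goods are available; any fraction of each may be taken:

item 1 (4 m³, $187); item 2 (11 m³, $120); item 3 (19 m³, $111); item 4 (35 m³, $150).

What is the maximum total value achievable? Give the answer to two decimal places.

469.43

Take in order of value per unit:
- item 1 (187/4 per unit): all 4 → value 187, running total 187.00
- item 2 (120/11 per unit): all 11 → value 120, running total 307.00
- item 3 (111/19 per unit): all 19 → value 111, running total 418.00
- item 4 (150/35 per unit): 12 of 35 → value 12×150/35 = 51.4286, running total 469.43
Total 469.43.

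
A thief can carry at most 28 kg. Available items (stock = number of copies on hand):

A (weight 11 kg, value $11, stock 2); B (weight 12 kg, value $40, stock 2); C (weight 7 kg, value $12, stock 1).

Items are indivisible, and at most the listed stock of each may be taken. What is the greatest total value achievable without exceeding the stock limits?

$80

Best selections within weight 28 and stock limits:
- 2×B: weight 24, value 80
- 1×B + 1×C: weight 19, value 52
- 1×A + 1×B: weight 23, value 51
- 1×B: weight 12, value 40
Best: $80.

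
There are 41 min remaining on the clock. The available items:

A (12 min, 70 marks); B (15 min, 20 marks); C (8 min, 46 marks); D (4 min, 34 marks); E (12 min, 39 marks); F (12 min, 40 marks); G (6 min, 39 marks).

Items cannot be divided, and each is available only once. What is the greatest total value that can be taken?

Check high-value combinations within 41 min:
- A+C+F+G: time 12+8+12+6=38, value 70+46+40+39=195
- A+C+E+G: time 12+8+12+6=38, value 70+46+39+39=194
- A+C+D+F: time 12+8+4+12=36, value 70+46+34+40=190
- A+C+D+G: time 12+8+4+6=30, value 70+46+34+39=189
Best: 195 marks.

195 marks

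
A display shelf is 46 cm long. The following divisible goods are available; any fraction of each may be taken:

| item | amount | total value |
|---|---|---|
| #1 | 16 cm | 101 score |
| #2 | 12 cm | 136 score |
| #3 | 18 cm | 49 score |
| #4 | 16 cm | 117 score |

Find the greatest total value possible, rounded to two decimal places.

359.44

Take in order of value per unit:
- #2 (136/12 per unit): all 12 → value 136, running total 136.00
- #4 (117/16 per unit): all 16 → value 117, running total 253.00
- #1 (101/16 per unit): all 16 → value 101, running total 354.00
- #3 (49/18 per unit): 2 of 18 → value 2×49/18 = 5.4444, running total 359.44
Total 359.44.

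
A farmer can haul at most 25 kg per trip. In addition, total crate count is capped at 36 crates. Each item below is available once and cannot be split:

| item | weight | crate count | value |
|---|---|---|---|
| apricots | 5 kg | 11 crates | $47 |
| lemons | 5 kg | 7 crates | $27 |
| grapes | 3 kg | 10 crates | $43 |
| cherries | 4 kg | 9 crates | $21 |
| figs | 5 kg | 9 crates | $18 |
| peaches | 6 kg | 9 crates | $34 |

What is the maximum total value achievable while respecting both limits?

Feasible sets respecting both limits:
- apricots+lemons+cherries+peaches: weight 20, crate count 36, value 129
- apricots+lemons+figs+peaches: weight 21, crate count 36, value 126
- lemons+grapes+cherries+peaches: weight 18, crate count 35, value 125
Best: $129.

$129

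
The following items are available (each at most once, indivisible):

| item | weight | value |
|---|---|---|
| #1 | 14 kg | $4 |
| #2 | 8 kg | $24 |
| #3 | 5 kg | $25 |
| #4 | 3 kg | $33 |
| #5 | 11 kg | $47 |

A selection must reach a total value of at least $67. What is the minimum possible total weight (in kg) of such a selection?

14

Subsets with value ≥ 67, sorted by total weight:
- #4+#5: weight 14, value 80
- #2+#3+#4: weight 16, value 82
- #3+#5: weight 16, value 72
Minimum weight: 14 kg.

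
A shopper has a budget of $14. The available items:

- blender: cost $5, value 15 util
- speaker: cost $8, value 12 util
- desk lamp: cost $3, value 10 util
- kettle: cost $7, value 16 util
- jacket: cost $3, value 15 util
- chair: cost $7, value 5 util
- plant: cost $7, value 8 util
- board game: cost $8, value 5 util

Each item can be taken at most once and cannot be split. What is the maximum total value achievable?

41 util

Check high-value combinations within $14:
- desk lamp+kettle+jacket: cost 3+7+3=13, value 10+16+15=41
- blender+desk lamp+jacket: cost 5+3+3=11, value 15+10+15=40
- speaker+desk lamp+jacket: cost 8+3+3=14, value 12+10+15=37
- desk lamp+jacket+plant: cost 3+3+7=13, value 10+15+8=33
- kettle+jacket: cost 7+3=10, value 16+15=31
Best: 41 util.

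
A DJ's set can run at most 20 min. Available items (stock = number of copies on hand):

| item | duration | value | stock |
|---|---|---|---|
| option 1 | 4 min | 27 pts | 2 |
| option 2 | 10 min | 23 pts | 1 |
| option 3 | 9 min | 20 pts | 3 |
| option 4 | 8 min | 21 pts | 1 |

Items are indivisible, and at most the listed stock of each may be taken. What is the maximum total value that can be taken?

Best selections within duration 20 and stock limits:
- 2×option 1 + 1×option 2: duration 18, value 77
- 2×option 1 + 1×option 4: duration 16, value 75
Best: 77 pts.

77 pts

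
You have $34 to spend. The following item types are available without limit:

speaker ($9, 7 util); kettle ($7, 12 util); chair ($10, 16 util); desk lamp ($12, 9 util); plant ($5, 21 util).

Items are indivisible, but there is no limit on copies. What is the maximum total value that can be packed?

126 util

Best value-per-unit is plant at 21/5, and filling with it alone uses cost 6×5=30. No mix of the others beats 6×21 = 126.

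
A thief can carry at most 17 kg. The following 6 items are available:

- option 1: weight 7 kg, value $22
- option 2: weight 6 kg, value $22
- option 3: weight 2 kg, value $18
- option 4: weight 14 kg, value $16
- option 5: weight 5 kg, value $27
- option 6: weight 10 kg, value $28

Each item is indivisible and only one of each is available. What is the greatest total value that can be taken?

$73

Check high-value combinations within 17 kg:
- option 3+option 5+option 6: weight 2+5+10=17, value 18+27+28=73
- option 2+option 3+option 5: weight 6+2+5=13, value 22+18+27=67
- option 1+option 3+option 5: weight 7+2+5=14, value 22+18+27=67
- option 1+option 2+option 3: weight 7+6+2=15, value 22+22+18=62
- option 5+option 6: weight 5+10=15, value 27+28=55
Best: $73.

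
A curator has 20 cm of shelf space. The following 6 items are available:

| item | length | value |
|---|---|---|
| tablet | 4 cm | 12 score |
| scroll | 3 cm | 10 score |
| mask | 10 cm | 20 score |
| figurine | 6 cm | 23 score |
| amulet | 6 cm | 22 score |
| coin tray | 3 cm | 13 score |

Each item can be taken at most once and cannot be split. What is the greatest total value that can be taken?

Check high-value combinations within 20 cm:
- tablet+figurine+amulet+coin tray: length 4+6+6+3=19, value 12+23+22+13=70
- scroll+figurine+amulet+coin tray: length 3+6+6+3=18, value 10+23+22+13=68
- tablet+scroll+figurine+amulet: length 4+3+6+6=19, value 12+10+23+22=67
Best: 70 score.

70 score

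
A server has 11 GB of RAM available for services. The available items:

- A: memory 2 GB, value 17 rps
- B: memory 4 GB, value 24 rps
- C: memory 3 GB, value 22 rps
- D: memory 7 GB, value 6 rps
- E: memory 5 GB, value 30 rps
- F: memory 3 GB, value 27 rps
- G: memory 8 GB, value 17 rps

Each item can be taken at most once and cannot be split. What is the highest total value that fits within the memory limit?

79 rps

Check high-value combinations within 11 GB:
- C+E+F: memory 3+5+3=11, value 22+30+27=79
- A+E+F: memory 2+5+3=10, value 17+30+27=74
- B+C+F: memory 4+3+3=10, value 24+22+27=73
Best: 79 rps.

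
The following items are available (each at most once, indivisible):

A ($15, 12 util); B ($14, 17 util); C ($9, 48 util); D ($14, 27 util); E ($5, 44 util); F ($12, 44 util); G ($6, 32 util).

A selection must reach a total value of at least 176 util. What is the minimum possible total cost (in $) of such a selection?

Subsets with value ≥ 176, sorted by total cost:
- C+D+E+F+G: cost 46, value 195
- B+C+E+F+G: cost 46, value 185
Minimum cost: 46 $.

46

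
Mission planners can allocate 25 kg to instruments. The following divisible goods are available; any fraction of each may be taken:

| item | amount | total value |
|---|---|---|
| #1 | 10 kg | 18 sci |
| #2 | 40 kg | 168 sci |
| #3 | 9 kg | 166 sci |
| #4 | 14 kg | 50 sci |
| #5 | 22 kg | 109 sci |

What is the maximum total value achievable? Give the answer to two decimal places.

245.27

Take in order of value per unit:
- #3 (166/9 per unit): all 9 → value 166, running total 166.00
- #5 (109/22 per unit): 16 of 22 → value 16×109/22 = 79.2727, running total 245.27
Total 245.27.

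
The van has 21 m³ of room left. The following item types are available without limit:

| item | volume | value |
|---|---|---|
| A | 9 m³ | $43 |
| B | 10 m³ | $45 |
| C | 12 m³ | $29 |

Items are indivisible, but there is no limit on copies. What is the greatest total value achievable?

$90

Best value-per-unit is A at 43/9; filling with it alone gives 2×43 = 86.
Optimal mix: 2×B → volume 20, value 90.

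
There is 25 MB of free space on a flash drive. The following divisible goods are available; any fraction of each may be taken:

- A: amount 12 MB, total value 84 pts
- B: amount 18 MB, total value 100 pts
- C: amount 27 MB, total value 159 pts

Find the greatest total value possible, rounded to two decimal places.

Take in order of value per unit:
- A (84/12 per unit): all 12 → value 84, running total 84.00
- C (159/27 per unit): 13 of 27 → value 13×159/27 = 76.5556, running total 160.56
Total 160.56.

160.56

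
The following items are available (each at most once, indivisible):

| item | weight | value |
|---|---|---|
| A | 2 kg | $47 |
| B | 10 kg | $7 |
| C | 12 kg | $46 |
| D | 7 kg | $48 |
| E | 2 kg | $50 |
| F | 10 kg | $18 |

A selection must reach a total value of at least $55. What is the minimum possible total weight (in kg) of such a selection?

4

Subsets with value ≥ 55, sorted by total weight:
- A+E: weight 4, value 97
- D+E: weight 9, value 98
Minimum weight: 4 kg.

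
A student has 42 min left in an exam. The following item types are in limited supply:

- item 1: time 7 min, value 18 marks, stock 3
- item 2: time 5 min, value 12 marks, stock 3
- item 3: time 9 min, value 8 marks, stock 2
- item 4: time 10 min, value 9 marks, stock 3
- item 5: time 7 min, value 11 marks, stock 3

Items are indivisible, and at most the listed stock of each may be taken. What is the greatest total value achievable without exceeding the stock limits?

Best selections within time 42 and stock limits:
- 3×item 1 + 3×item 2: time 36, value 90
- 3×item 1 + 2×item 2 + 1×item 5: time 38, value 89
- 3×item 1 + 1×item 2 + 2×item 5: time 40, value 88
- 3×item 1 + 2×item 2 + 1×item 4: time 41, value 87
Best: 90 marks.

90 marks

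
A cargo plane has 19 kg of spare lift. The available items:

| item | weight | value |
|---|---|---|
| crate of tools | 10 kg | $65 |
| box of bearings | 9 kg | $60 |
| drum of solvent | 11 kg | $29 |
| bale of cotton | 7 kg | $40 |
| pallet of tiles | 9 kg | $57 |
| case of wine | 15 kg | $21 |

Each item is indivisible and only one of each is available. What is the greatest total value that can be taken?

$125

Check high-value combinations within 19 kg:
- crate of tools+box of bearings: weight 10+9=19, value 65+60=125
- crate of tools+pallet of tiles: weight 10+9=19, value 65+57=122
- box of bearings+pallet of tiles: weight 9+9=18, value 60+57=117
- crate of tools+bale of cotton: weight 10+7=17, value 65+40=105
- box of bearings+bale of cotton: weight 9+7=16, value 60+40=100
Best: $125.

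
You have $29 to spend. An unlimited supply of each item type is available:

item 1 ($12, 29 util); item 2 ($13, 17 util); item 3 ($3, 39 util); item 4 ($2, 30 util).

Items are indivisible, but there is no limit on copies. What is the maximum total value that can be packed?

429 util

Best value-per-unit is item 4 at 30/2; filling with it alone gives 14×30 = 420.
Optimal mix: 1×item 3 + 13×item 4 → cost 29, value 429.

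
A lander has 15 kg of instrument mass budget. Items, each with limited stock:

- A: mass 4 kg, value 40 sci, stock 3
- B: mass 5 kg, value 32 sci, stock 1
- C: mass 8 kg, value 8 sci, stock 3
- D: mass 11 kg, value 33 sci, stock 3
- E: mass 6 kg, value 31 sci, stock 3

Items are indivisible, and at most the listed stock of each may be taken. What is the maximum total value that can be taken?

120 sci

Best selections within mass 15 and stock limits:
- 3×A: mass 12, value 120
- 2×A + 1×B: mass 13, value 112
- 2×A + 1×E: mass 14, value 111
Best: 120 sci.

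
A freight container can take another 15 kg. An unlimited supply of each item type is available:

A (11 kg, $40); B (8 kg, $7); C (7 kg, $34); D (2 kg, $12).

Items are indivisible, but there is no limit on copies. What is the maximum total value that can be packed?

$84

Best value-per-unit is D at 12/2, and filling with it alone uses weight 7×2=14. No mix of the others beats 7×12 = 84.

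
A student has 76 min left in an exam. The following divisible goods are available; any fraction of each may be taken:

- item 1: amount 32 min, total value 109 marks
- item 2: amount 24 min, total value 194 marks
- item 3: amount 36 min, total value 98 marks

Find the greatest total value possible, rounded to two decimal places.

Take in order of value per unit:
- item 2 (194/24 per unit): all 24 → value 194, running total 194.00
- item 1 (109/32 per unit): all 32 → value 109, running total 303.00
- item 3 (98/36 per unit): 20 of 36 → value 20×98/36 = 54.4444, running total 357.44
Total 357.44.

357.44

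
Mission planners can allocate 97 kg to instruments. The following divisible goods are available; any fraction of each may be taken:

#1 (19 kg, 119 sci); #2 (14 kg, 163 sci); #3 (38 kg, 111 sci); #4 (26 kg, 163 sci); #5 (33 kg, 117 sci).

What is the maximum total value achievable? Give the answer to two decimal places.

576.61

Take in order of value per unit:
- #2 (163/14 per unit): all 14 → value 163, running total 163.00
- #4 (163/26 per unit): all 26 → value 163, running total 326.00
- #1 (119/19 per unit): all 19 → value 119, running total 445.00
- #5 (117/33 per unit): all 33 → value 117, running total 562.00
- #3 (111/38 per unit): 5 of 38 → value 5×111/38 = 14.6053, running total 576.61
Total 576.61.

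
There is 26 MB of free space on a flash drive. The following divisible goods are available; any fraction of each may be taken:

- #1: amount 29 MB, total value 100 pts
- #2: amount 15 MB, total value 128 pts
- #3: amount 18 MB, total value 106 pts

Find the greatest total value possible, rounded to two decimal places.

Take in order of value per unit:
- #2 (128/15 per unit): all 15 → value 128, running total 128.00
- #3 (106/18 per unit): 11 of 18 → value 11×106/18 = 64.7778, running total 192.78
Total 192.78.

192.78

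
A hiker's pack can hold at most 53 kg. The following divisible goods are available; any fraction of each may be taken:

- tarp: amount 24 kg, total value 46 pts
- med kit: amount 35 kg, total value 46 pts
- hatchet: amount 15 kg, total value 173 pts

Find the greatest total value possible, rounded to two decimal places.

Take in order of value per unit:
- hatchet (173/15 per unit): all 15 → value 173, running total 173.00
- tarp (46/24 per unit): all 24 → value 46, running total 219.00
- med kit (46/35 per unit): 14 of 35 → value 14×46/35 = 18.4000, running total 237.40
Total 237.40.

237.40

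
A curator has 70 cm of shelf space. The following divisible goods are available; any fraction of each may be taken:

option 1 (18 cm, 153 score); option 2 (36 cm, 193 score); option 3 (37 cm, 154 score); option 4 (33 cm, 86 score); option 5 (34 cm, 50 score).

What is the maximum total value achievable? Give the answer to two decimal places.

412.59

Take in order of value per unit:
- option 1 (153/18 per unit): all 18 → value 153, running total 153.00
- option 2 (193/36 per unit): all 36 → value 193, running total 346.00
- option 3 (154/37 per unit): 16 of 37 → value 16×154/37 = 66.5946, running total 412.59
Total 412.59.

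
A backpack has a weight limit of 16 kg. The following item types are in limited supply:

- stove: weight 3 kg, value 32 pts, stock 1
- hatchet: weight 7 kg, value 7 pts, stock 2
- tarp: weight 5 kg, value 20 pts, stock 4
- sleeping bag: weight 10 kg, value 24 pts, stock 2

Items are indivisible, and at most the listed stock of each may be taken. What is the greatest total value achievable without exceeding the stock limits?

72 pts

Best selections within weight 16 and stock limits:
- 1×stove + 2×tarp: weight 13, value 72
- 3×tarp: weight 15, value 60
- 1×stove + 1×hatchet + 1×tarp: weight 15, value 59
- 1×stove + 1×sleeping bag: weight 13, value 56
Best: 72 pts.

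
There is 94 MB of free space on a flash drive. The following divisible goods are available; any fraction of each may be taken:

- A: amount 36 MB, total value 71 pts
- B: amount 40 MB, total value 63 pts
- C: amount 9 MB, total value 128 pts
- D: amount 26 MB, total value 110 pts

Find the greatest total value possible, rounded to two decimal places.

345.23

Take in order of value per unit:
- C (128/9 per unit): all 9 → value 128, running total 128.00
- D (110/26 per unit): all 26 → value 110, running total 238.00
- A (71/36 per unit): all 36 → value 71, running total 309.00
- B (63/40 per unit): 23 of 40 → value 23×63/40 = 36.2250, running total 345.23
Total 345.23.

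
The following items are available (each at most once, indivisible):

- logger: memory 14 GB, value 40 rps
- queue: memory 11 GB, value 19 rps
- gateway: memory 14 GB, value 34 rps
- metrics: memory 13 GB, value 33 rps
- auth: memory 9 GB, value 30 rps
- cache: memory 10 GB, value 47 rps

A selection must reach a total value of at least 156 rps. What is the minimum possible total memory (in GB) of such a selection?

Subsets with value ≥ 156, sorted by total memory:
- logger+queue+metrics+auth+cache: memory 57, value 169
- queue+gateway+metrics+auth+cache: memory 57, value 163
Minimum memory: 57 GB.

57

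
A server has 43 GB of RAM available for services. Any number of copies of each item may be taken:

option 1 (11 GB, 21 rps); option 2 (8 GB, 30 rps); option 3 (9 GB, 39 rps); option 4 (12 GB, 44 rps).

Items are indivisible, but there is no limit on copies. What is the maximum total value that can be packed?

Best value-per-unit is option 3 at 39/9; filling with it alone gives 4×39 = 156.
Optimal mix: 2×option 2 + 3×option 3 → memory 43, value 177.

177 rps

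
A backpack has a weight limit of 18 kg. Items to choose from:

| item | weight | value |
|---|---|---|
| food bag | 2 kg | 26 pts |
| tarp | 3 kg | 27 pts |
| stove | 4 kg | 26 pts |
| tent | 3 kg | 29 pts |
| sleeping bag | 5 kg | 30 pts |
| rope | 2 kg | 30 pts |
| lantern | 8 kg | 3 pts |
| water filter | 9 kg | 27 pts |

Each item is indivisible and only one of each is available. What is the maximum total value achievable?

Check high-value combinations within 18 kg:
- food bag+tarp+tent+sleeping bag+rope: weight 2+3+3+5+2=15, value 26+27+29+30+30=142
- tarp+stove+tent+sleeping bag+rope: weight 3+4+3+5+2=17, value 27+26+29+30+30=142
- food bag+stove+tent+sleeping bag+rope: weight 2+4+3+5+2=16, value 26+26+29+30+30=141
- food bag+tarp+stove+sleeping bag+rope: weight 2+3+4+5+2=16, value 26+27+26+30+30=139
Best: 142 pts.

142 pts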